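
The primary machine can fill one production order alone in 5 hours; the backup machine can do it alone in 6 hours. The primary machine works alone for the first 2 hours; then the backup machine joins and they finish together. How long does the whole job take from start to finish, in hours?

In 2 hours the primary machine does 2/5 of the job, leaving 3/5.
The primary machine and the backup machine together work at 11/30 per hour, so finishing takes 3/5 ÷ 11/30 = 18/11 hours.
Total time = 2 + 18/11 = 40/11 hours.

40/11 hours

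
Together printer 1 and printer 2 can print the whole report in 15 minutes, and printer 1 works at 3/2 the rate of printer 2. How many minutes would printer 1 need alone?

Let printer 2's rate be r; then printer 1's rate is (3/2)r, so together (3/2 + 1)r = (5/2)r = 1/15.
Thus r = 2/75 per minute.
Printer 2 alone: 75/2 minutes; printer 1 alone: 25 minutes.

25 minutes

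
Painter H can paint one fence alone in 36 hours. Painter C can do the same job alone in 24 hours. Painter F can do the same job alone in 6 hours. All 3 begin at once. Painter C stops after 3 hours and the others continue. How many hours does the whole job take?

In the first 3 hours the combined rate is 17/72, so 17/24 of the job is done, leaving 7/24.
After Painter C leaves the rate is 7/36 per hour; the remaining 7/24 takes 3/2 hours.
Total = 3 + 3/2 = 9/2 hours.

9/2 hours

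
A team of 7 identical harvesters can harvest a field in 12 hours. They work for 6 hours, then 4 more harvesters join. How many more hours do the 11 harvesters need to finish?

One harvester does 1/84 of the job per hour.
After 6 hours with 7 harvesters, 1/2 is done (1/2 left).
With 11 harvesters the rate is 11/84, so the rest takes 1/2 ÷ 11/84 = 42/11 hours.

42/11 hours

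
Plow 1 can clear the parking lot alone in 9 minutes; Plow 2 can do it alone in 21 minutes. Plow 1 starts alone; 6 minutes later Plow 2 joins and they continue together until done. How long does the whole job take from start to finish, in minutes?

In 6 minutes Plow 1 does 6/9 = 2/3 of the job, leaving 1/3.
Plow 1 and Plow 2 together work at 10/63 per minute, so finishing takes 1/3 ÷ 10/63 = 21/10 minutes.
Total time = 6 + 21/10 = 81/10 minutes.

81/10 minutes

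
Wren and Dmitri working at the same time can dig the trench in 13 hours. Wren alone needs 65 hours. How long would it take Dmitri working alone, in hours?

65/4 hours

Combined rate is 1/13 per hour.
Known contribution: 1/65 per hour.
So Dmitri's rate is 1/13 − 1/65 = 4/65, meaning 65/4 hours alone.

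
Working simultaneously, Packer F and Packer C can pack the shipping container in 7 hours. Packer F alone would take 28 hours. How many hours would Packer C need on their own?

Combined rate is 1/7 per hour.
Known contribution: 1/28 per hour.
So Packer C's rate is 1/7 − 1/28 = 3/28, meaning 28/3 hours alone.

28/3 hours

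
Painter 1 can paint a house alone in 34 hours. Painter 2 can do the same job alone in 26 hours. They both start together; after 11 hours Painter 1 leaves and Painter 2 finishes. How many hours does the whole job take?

299/17 hours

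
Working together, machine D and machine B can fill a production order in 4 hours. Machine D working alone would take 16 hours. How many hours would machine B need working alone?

16/3 hours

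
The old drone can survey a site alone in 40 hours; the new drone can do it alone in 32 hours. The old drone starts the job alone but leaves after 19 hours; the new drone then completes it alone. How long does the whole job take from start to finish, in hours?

179/5 hours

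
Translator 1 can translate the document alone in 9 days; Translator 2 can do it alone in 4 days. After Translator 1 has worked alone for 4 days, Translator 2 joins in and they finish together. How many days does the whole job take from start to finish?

In 4 days Translator 1 does 4/9 of the job, leaving 5/9.
Translator 1 and Translator 2 together work at 13/36 per day, so finishing takes 5/9 ÷ 13/36 = 20/13 days.
Total time = 4 + 20/13 = 72/13 days.

72/13 days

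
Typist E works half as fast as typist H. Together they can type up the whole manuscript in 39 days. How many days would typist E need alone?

117 days

Let typist H's rate be r; then typist E's rate is (1/2)r, so together (1/2 + 1)r = (3/2)r = 1/39.
Thus r = 2/117 per day.
Typist H alone: 117/2 days; typist E alone: 117 days.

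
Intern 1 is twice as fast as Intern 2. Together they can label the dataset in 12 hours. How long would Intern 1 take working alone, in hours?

Let Intern 2's rate be r; then Intern 1's rate is 2r, so together (2 + 1)r = 3r = 1/12.
Thus r = 1/36 per hour.
Intern 2 alone: 36 hours; Intern 1 alone: 18 hours.

18 hours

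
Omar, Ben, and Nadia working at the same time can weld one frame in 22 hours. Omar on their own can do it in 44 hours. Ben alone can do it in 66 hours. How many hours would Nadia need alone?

132 hours

Combined rate is 1/22 per hour.
Known contribution: 1/44 + 1/66 = (3 + 2)/132 = 5/132 per hour.
So Nadia's rate is 1/22 − 5/132 = 1/132, meaning 132 hours alone.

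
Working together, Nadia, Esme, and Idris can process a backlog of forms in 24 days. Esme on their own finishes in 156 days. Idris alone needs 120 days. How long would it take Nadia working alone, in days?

260/7 days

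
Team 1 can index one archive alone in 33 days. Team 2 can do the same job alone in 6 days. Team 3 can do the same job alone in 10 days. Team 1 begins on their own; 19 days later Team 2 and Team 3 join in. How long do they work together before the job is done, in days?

10/7 days

In the first 19 days Team 1 alone does 19/33 of the job, leaving 14/33.
Once everyone is working, combined rate: 1/33 + 1/6 + 1/10 = (10 + 55 + 33)/330 = 98/330 = 49/165 per day.
Remaining 14/33 at 49/165 per day takes 10/7 days.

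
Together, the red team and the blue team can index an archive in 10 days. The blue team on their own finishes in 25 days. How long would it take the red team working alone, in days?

Combined rate is 1/10 per day.
Known contribution: 1/25 per day.
So the red team's rate is 1/10 − 1/25 = 3/50, meaning 50/3 days alone.

50/3 days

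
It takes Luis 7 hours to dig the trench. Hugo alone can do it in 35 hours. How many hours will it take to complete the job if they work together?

With two workers the combined time is the product over the sum: 7·35/(7+35) = 245/42 = 35/6 hours.

35/6 hours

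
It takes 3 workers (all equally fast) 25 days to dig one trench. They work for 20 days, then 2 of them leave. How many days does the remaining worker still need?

15 days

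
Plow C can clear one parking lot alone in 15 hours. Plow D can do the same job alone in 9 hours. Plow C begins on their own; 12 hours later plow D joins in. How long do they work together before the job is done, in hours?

In the first 12 hours plow C alone does 12/15 = 4/5 of the job, leaving 1/5.
Once everyone is working, combined rate: 1/15 + 1/9 = (3 + 5)/45 = 8/45 per hour.
Remaining 1/5 at 8/45 per hour takes 9/8 hours.

9/8 hours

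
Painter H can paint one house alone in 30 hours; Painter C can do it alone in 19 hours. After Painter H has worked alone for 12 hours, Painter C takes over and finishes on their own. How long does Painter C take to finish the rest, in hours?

In 12 hours Painter H does 12/30 = 2/5 of the job, leaving 3/5.
Painter C works at 1/19 per hour, so finishing takes 3/5 ÷ 1/19 = 57/5 hours.

57/5 hours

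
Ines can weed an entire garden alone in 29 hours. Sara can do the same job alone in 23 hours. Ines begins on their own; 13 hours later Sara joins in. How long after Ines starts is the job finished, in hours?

261/13 hours

In the first 13 hours Ines alone does 13/29 of the job, leaving 16/29.
Once everyone is working, combined rate: 1/29 + 1/23 = (23 + 29)/667 = 52/667 per hour.
Remaining 16/29 at 52/667 per hour takes 92/13 hours.
Total from the start = 13 + 92/13 = 261/13 hours.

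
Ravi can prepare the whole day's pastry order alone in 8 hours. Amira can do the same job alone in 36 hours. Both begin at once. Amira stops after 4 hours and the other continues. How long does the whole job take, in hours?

In the first 4 hours the combined rate is 11/72, so 11/18 of the job is done, leaving 7/18.
After Amira leaves the rate is 1/8 per hour; the remaining 7/18 takes 28/9 hours.
Total = 4 + 28/9 = 64/9 hours.

64/9 hours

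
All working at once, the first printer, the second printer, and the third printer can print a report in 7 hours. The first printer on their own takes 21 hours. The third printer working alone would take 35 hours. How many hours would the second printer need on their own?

Combined rate is 1/7 per hour.
Known contribution: 1/21 + 1/35 = (5 + 3)/105 = 8/105 per hour.
So the second printer's rate is 1/7 − 8/105 = 1/15, meaning 15 hours alone.

15 hours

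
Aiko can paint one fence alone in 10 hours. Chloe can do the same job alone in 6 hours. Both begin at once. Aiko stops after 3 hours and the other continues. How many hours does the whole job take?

21/5 hours

In the first 3 hours the combined rate is 4/15, so 4/5 of the job is done, leaving 1/5.
After Aiko leaves the rate is 1/6 per hour; the remaining 1/5 takes 6/5 hours.
Total = 3 + 6/5 = 21/5 hours.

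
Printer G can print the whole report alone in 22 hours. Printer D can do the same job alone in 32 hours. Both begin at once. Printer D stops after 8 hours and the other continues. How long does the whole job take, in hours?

33/2 hours

In the first 8 hours the combined rate is 27/352, so 27/44 of the job is done, leaving 17/44.
After Printer D leaves the rate is 1/22 per hour; the remaining 17/44 takes 17/2 hours.
Total = 8 + 17/2 = 33/2 hours.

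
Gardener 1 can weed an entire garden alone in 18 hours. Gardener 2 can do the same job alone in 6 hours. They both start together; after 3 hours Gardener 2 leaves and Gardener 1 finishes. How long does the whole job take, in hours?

9 hours

In the first 3 hours the combined rate is 2/9, so 2/3 of the job is done, leaving 1/3.
After Gardener 2 leaves the rate is 1/18 per hour; the remaining 1/3 takes 6 hours.
Total = 3 + 6 = 9 hours.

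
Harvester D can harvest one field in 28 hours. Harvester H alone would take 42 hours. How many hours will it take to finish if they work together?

84/5 hours

Combined rate: 1/28 + 1/42 = (3 + 2)/84 = 5/84 per hour.
Time = 1 ÷ (5/84) = 84/5 hours.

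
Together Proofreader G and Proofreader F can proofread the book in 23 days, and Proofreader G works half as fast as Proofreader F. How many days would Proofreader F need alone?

69/2 days

Let Proofreader F's rate be r; then Proofreader G's rate is (1/2)r, so together (1/2 + 1)r = (3/2)r = 1/23.
Thus r = 2/69 per day.
Proofreader F alone: 69/2 days; Proofreader G alone: 69 days.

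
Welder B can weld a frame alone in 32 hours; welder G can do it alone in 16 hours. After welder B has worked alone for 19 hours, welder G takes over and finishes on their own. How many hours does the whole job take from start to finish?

51/2 hours

In 19 hours welder B does 19/32 of the job, leaving 13/32.
Welder G works at 1/16 per hour, so finishing takes 13/32 ÷ 1/16 = 13/2 hours.
Total time = 19 + 13/2 = 51/2 hours.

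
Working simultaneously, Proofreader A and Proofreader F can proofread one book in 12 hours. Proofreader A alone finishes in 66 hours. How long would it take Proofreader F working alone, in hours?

Combined rate is 1/12 per hour.
Known contribution: 1/66 per hour.
So Proofreader F's rate is 1/12 − 1/66 = 3/44, meaning 44/3 hours alone.

44/3 hours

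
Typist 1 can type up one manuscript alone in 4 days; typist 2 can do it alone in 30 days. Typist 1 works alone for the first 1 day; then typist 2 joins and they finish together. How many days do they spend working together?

In 1 day typist 1 does 1/4 of the job, leaving 3/4.
Typist 1 and typist 2 together work at 17/60 per day, so finishing takes 3/4 ÷ 17/60 = 45/17 days.

45/17 days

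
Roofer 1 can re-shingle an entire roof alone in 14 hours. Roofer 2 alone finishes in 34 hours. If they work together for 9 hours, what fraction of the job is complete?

Combined rate: 1/14 + 1/34 = (17 + 7)/238 = 24/238 = 12/119 per hour.
In 9 hours they complete 9·12/119 = 108/119 of the job.

108/119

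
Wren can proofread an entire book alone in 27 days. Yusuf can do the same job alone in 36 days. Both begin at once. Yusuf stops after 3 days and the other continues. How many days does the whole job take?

99/4 days

In the first 3 days the combined rate is 7/108, so 7/36 of the job is done, leaving 29/36.
After Yusuf leaves the rate is 1/27 per day; the remaining 29/36 takes 87/4 days.
Total = 3 + 87/4 = 99/4 days.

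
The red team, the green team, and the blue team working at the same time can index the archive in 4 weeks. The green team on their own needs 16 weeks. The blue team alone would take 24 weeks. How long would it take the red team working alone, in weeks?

48/7 weeks

Combined rate is 1/4 per week.
Known contribution: 1/16 + 1/24 = (3 + 2)/48 = 5/48 per week.
So the red team's rate is 1/4 − 5/48 = 7/48, meaning 48/7 weeks alone.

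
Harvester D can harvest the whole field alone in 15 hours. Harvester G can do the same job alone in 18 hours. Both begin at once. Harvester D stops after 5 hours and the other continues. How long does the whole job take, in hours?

In the first 5 hours the combined rate is 11/90, so 11/18 of the job is done, leaving 7/18.
After harvester D leaves the rate is 1/18 per hour; the remaining 7/18 takes 7 hours.
Total = 5 + 7 = 12 hours.

12 hours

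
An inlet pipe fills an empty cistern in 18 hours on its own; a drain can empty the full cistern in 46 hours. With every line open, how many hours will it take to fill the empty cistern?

Net rate = 1/18 − 1/46 = (23 − 9)/414 = 14/414 = 7/207 per hour.
Filling time = 1 ÷ (7/207) = 207/7 hours.

207/7 hours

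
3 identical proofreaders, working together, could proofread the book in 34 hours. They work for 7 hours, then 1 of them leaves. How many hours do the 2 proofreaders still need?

81/2 hours

One proofreader does 1/102 of the job per hour.
After 7 hours with 3 proofreaders, 7/34 is done (27/34 left).
With 2 proofreaders the rate is 2/102 = 1/51, so the rest takes 27/34 ÷ 1/51 = 81/2 hours.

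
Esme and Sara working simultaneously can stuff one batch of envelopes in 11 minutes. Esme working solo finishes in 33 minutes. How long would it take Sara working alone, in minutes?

33/2 minutes

Combined rate is 1/11 per minute.
Known contribution: 1/33 per minute.
So Sara's rate is 1/11 − 1/33 = 2/33, meaning 33/2 minutes alone.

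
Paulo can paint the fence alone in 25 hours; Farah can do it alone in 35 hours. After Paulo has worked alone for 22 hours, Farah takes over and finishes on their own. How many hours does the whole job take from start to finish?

131/5 hours

In 22 hours Paulo does 22/25 of the job, leaving 3/25.
Farah works at 1/35 per hour, so finishing takes 3/25 ÷ 1/35 = 21/5 hours.
Total time = 22 + 21/5 = 131/5 hours.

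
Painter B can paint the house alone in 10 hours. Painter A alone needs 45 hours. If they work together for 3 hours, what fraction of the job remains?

Combined rate: 1/10 + 1/45 = (9 + 2)/90 = 11/90 per hour.
In 3 hours they complete 3·11/90 = 11/30 of the job.
So 19/30 remains.

19/30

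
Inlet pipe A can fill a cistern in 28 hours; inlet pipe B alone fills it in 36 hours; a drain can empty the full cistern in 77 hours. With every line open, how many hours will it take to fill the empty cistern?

Net rate = 1/28 + 1/36 − 1/77 = (99 + 77 − 36)/2772 = 140/2772 = 5/99 per hour.
Filling time = 1 ÷ (5/99) = 99/5 hours.

99/5 hours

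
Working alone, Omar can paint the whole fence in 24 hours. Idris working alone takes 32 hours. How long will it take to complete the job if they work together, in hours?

Combined rate: 1/24 + 1/32 = (4 + 3)/96 = 7/96 per hour.
Time = 1 ÷ (7/96) = 96/7 hours.

96/7 hours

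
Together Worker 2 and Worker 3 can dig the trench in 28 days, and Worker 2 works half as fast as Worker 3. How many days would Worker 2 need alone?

84 days

Let Worker 3's rate be r; then Worker 2's rate is (1/2)r, so together (1/2 + 1)r = (3/2)r = 1/28.
Thus r = 1/42 per day.
Worker 3 alone: 42 days; Worker 2 alone: 84 days.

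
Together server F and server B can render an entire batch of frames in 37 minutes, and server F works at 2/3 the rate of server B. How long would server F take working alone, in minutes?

Let server B's rate be r; then server F's rate is (2/3)r, so together (2/3 + 1)r = (5/3)r = 1/37.
Thus r = 3/185 per minute.
Server B alone: 185/3 minutes; server F alone: 185/2 minutes.

185/2 minutes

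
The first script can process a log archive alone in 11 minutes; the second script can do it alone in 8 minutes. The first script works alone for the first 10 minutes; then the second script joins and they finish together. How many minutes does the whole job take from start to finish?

198/19 minutes

In 10 minutes the first script does 10/11 of the job, leaving 1/11.
The first script and the second script together work at 19/88 per minute, so finishing takes 1/11 ÷ 19/88 = 8/19 minutes.
Total time = 10 + 8/19 = 198/19 minutes.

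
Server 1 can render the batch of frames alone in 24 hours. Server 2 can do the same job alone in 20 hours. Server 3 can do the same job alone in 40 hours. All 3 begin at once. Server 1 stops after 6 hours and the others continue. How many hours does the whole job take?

10 hours

In the first 6 hours the combined rate is 7/60, so 7/10 of the job is done, leaving 3/10.
After Server 1 leaves the rate is 3/40 per hour; the remaining 3/10 takes 4 hours.
Total = 6 + 4 = 10 hours.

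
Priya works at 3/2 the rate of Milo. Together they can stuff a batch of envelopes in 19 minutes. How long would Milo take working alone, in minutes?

Let Milo's rate be r; then Priya's rate is (3/2)r, so together (3/2 + 1)r = (5/2)r = 1/19.
Thus r = 2/95 per minute.
Milo alone: 95/2 minutes; Priya alone: 95/3 minutes.

95/2 minutes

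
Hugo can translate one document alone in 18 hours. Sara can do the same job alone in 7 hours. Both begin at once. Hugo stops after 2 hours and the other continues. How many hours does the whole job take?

In the first 2 hours the combined rate is 25/126, so 25/63 of the job is done, leaving 38/63.
After Hugo leaves the rate is 1/7 per hour; the remaining 38/63 takes 38/9 hours.
Total = 2 + 38/9 = 56/9 hours.

56/9 hours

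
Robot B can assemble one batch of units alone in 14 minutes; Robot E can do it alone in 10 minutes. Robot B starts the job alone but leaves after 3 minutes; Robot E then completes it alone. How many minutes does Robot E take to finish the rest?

In 3 minutes Robot B does 3/14 of the job, leaving 11/14.
Robot E works at 1/10 per minute, so finishing takes 11/14 ÷ 1/10 = 55/7 minutes.

55/7 minutes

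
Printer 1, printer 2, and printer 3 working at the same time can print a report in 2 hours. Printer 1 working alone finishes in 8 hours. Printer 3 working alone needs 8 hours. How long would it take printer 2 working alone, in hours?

4 hours

Combined rate is 1/2 per hour.
Known contribution: 1/8 + 1/8 = (1 + 1)/8 = 2/8 = 1/4 per hour.
So printer 2's rate is 1/2 − 1/4 = 1/4, meaning 4 hours alone.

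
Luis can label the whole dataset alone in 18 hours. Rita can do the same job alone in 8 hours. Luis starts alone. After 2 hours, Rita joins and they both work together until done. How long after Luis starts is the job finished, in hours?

In the first 2 hours Luis alone does 2/18 = 1/9 of the job, leaving 8/9.
Once everyone is working, combined rate: 1/18 + 1/8 = (4 + 9)/72 = 13/72 per hour.
Remaining 8/9 at 13/72 per hour takes 64/13 hours.
Total from the start = 2 + 64/13 = 90/13 hours.

90/13 hours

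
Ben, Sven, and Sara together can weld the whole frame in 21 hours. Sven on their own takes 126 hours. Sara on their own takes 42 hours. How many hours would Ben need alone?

63 hours

Combined rate is 1/21 per hour.
Known contribution: 1/126 + 1/42 = (1 + 3)/126 = 4/126 = 2/63 per hour.
So Ben's rate is 1/21 − 2/63 = 1/63, meaning 63 hours alone.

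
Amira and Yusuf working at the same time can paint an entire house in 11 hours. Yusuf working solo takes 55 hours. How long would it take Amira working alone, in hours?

Combined rate is 1/11 per hour.
Known contribution: 1/55 per hour.
So Amira's rate is 1/11 − 1/55 = 4/55, meaning 55/4 hours alone.

55/4 hours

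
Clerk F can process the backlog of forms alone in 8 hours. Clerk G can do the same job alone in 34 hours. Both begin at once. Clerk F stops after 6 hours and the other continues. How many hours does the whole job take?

17/2 hours

In the first 6 hours the combined rate is 21/136, so 63/68 of the job is done, leaving 5/68.
After clerk F leaves the rate is 1/34 per hour; the remaining 5/68 takes 5/2 hours.
Total = 6 + 5/2 = 17/2 hours.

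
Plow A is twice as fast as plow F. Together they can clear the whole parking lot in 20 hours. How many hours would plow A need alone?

30 hours

Let plow F's rate be r; then plow A's rate is 2r, so together (2 + 1)r = 3r = 1/20.
Thus r = 1/60 per hour.
Plow F alone: 60 hours; plow A alone: 30 hours.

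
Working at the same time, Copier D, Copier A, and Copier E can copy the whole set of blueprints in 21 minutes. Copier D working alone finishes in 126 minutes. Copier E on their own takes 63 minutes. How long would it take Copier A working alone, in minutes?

Combined rate is 1/21 per minute.
Known contribution: 1/126 + 1/63 = (1 + 2)/126 = 3/126 = 1/42 per minute.
So Copier A's rate is 1/21 − 1/42 = 1/42, meaning 42 minutes alone.

42 minutes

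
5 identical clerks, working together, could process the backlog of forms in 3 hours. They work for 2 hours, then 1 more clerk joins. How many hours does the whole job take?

17/6 hours

One clerk does 1/15 of the job per hour.
After 2 hours with 5 clerks, 2/3 is done (1/3 left).
With 6 clerks the rate is 6/15 = 2/5, so the rest takes 1/3 ÷ 2/5 = 5/6 hours.
Total = 2 + 5/6 = 17/6 hours.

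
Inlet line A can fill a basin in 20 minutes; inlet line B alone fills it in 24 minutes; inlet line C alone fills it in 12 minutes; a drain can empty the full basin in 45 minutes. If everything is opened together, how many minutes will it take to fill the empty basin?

Net rate = 1/20 + 1/24 + 1/12 − 1/45 = (18 + 15 + 30 − 8)/360 = 55/360 = 11/72 per minute.
Filling time = 1 ÷ (11/72) = 72/11 minutes.

72/11 minutes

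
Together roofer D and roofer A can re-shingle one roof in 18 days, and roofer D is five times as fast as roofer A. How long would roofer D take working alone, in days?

Let roofer A's rate be r; then roofer D's rate is 5r, so together (5 + 1)r = 6r = 1/18.
Thus r = 1/108 per day.
Roofer A alone: 108 days; roofer D alone: 108/5 days.

108/5 days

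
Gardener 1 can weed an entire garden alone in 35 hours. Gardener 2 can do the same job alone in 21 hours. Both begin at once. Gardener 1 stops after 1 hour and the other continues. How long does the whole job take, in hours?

In the first 1 hour the combined rate is 8/105, so 8/105 of the job is done, leaving 97/105.
After gardener 1 leaves the rate is 1/21 per hour; the remaining 97/105 takes 97/5 hours.
Total = 1 + 97/5 = 102/5 hours.

102/5 hours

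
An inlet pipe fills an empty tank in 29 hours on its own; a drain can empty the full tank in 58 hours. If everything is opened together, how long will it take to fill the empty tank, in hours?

Net rate = 1/29 − 1/58 = (2 − 1)/58 = 1/58 per hour.
Filling time = 1 ÷ (1/58) = 58 hours.

58 hours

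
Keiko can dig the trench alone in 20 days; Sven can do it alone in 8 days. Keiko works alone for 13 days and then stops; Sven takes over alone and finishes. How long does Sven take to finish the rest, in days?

14/5 days

In 13 days Keiko does 13/20 of the job, leaving 7/20.
Sven works at 1/8 per day, so finishing takes 7/20 ÷ 1/8 = 14/5 days.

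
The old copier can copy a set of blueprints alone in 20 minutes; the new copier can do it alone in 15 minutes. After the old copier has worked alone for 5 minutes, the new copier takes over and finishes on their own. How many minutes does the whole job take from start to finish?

In 5 minutes the old copier does 5/20 = 1/4 of the job, leaving 3/4.
The new copier works at 1/15 per minute, so finishing takes 3/4 ÷ 1/15 = 45/4 minutes.
Total time = 5 + 45/4 = 65/4 minutes.

65/4 minutes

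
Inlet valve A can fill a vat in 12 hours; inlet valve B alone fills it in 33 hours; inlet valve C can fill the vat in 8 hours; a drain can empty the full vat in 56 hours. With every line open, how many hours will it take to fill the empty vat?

Net rate = 1/12 + 1/33 + 1/8 − 1/56 = (154 + 56 + 231 − 33)/1848 = 408/1848 = 17/77 per hour.
Filling time = 1 ÷ (17/77) = 77/17 hours.

77/17 hours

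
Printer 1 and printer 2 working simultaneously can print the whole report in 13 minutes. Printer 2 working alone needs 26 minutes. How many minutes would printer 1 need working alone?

Combined rate is 1/13 per minute.
Known contribution: 1/26 per minute.
So printer 1's rate is 1/13 − 1/26 = 1/26, meaning 26 minutes alone.

26 minutes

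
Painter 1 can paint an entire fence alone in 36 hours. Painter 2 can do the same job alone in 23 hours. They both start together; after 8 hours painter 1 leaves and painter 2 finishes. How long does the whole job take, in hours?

In the first 8 hours the combined rate is 59/828, so 118/207 of the job is done, leaving 89/207.
After painter 1 leaves the rate is 1/23 per hour; the remaining 89/207 takes 89/9 hours.
Total = 8 + 89/9 = 161/9 hours.

161/9 hours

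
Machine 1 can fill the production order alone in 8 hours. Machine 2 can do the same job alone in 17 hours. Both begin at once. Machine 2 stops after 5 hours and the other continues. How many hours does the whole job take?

96/17 hours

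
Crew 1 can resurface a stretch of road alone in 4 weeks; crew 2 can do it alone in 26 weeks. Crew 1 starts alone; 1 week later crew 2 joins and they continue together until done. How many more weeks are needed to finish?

13/5 weeks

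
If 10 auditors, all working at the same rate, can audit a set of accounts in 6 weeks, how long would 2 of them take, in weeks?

Total work is 10·6 = 60 auditor-weeks.
With 2 auditors: 60/2 = 30 weeks.

30 weeks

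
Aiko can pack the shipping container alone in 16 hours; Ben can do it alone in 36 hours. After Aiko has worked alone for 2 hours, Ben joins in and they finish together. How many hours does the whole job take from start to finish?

In 2 hours Aiko does 2/16 = 1/8 of the job, leaving 7/8.
Aiko and Ben together work at 13/144 per hour, so finishing takes 7/8 ÷ 13/144 = 126/13 hours.
Total time = 2 + 126/13 = 152/13 hours.

152/13 hours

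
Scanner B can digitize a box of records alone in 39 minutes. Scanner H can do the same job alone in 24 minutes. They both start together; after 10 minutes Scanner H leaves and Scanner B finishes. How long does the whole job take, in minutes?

In the first 10 minutes the combined rate is 7/104, so 35/52 of the job is done, leaving 17/52.
After Scanner H leaves the rate is 1/39 per minute; the remaining 17/52 takes 51/4 minutes.
Total = 10 + 51/4 = 91/4 minutes.

91/4 minutes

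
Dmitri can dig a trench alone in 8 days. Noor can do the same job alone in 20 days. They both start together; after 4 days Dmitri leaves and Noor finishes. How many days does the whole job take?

In the first 4 days the combined rate is 7/40, so 7/10 of the job is done, leaving 3/10.
After Dmitri leaves the rate is 1/20 per day; the remaining 3/10 takes 6 days.
Total = 4 + 6 = 10 days.

10 days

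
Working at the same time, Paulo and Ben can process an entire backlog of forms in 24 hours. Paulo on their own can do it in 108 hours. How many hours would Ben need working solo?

216/7 hours

Combined rate is 1/24 per hour.
Known contribution: 1/108 per hour.
So Ben's rate is 1/24 − 1/108 = 7/216, meaning 216/7 hours alone.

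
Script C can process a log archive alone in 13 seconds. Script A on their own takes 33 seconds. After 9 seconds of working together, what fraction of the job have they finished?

138/143

Combined rate: 1/13 + 1/33 = (33 + 13)/429 = 46/429 per second.
In 9 seconds they complete 9·46/429 = 138/143 of the job.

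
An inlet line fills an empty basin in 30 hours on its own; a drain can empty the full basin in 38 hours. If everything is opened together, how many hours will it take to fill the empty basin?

Net rate = 1/30 − 1/38 = (19 − 15)/570 = 4/570 = 2/285 per hour.
Filling time = 1 ÷ (2/285) = 285/2 hours.

285/2 hours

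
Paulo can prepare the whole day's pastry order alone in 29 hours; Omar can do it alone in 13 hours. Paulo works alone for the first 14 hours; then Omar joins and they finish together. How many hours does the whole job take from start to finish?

261/14 hours

In 14 hours Paulo does 14/29 of the job, leaving 15/29.
Paulo and Omar together work at 42/377 per hour, so finishing takes 15/29 ÷ 42/377 = 65/14 hours.
Total time = 14 + 65/14 = 261/14 hours.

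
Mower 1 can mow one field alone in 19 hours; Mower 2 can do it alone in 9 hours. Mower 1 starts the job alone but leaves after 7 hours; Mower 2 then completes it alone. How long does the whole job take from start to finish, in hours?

241/19 hours

In 7 hours Mower 1 does 7/19 of the job, leaving 12/19.
Mower 2 works at 1/9 per hour, so finishing takes 12/19 ÷ 1/9 = 108/19 hours.
Total time = 7 + 108/19 = 241/19 hours.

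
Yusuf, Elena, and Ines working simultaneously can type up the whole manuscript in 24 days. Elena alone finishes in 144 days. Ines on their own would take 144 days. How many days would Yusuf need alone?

36 days

Combined rate is 1/24 per day.
Known contribution: 1/144 + 1/144 = (1 + 1)/144 = 2/144 = 1/72 per day.
So Yusuf's rate is 1/24 − 1/72 = 1/36, meaning 36 days alone.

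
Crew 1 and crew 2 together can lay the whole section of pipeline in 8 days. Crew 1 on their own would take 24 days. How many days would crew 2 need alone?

12 days

Combined rate is 1/8 per day.
Known contribution: 1/24 per day.
So crew 2's rate is 1/8 − 1/24 = 1/12, meaning 12 days alone.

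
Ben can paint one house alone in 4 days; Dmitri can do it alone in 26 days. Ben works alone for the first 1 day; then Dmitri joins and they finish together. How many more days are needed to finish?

In 1 day Ben does 1/4 of the job, leaving 3/4.
Ben and Dmitri together work at 15/52 per day, so finishing takes 3/4 ÷ 15/52 = 13/5 days.

13/5 days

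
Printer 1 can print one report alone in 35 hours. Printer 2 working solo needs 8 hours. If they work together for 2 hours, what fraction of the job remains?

Combined rate: 1/35 + 1/8 = (8 + 35)/280 = 43/280 per hour.
In 2 hours they complete 2·43/280 = 43/140 of the job.
So 97/140 remains.

97/140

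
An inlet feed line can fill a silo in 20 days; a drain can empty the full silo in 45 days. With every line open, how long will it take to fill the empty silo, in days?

36 days

Net rate = 1/20 − 1/45 = (9 − 4)/180 = 5/180 = 1/36 per day.
Filling time = 1 ÷ (1/36) = 36 days.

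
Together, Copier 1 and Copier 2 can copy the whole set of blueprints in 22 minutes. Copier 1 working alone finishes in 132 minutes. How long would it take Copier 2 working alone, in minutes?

132/5 minutes

Combined rate is 1/22 per minute.
Known contribution: 1/132 per minute.
So Copier 2's rate is 1/22 − 1/132 = 5/132, meaning 132/5 minutes alone.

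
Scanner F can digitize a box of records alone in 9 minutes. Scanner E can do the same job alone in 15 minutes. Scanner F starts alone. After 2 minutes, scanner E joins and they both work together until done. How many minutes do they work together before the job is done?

35/8 minutes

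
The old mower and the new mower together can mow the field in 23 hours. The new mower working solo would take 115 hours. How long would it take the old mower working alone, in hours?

Combined rate is 1/23 per hour.
Known contribution: 1/115 per hour.
So the old mower's rate is 1/23 − 1/115 = 4/115, meaning 115/4 hours alone.

115/4 hours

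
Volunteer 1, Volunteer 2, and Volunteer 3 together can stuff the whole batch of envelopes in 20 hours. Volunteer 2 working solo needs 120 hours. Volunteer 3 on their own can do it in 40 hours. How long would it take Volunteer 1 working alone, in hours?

60 hours

Combined rate is 1/20 per hour.
Known contribution: 1/120 + 1/40 = (1 + 3)/120 = 4/120 = 1/30 per hour.
So Volunteer 1's rate is 1/20 − 1/30 = 1/60, meaning 60 hours alone.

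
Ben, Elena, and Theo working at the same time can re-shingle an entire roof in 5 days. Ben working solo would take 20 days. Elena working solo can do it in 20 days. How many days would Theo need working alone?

Combined rate is 1/5 per day.
Known contribution: 1/20 + 1/20 = (1 + 1)/20 = 2/20 = 1/10 per day.
So Theo's rate is 1/5 − 1/10 = 1/10, meaning 10 days alone.

10 days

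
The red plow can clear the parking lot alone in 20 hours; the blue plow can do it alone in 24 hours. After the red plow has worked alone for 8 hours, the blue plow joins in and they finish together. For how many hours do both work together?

72/11 hours

In 8 hours the red plow does 8/20 = 2/5 of the job, leaving 3/5.
The red plow and the blue plow together work at 11/120 per hour, so finishing takes 3/5 ÷ 11/120 = 72/11 hours.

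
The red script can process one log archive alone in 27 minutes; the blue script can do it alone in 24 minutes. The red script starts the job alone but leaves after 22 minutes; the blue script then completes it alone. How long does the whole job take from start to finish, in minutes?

238/9 minutes

In 22 minutes the red script does 22/27 of the job, leaving 5/27.
The blue script works at 1/24 per minute, so finishing takes 5/27 ÷ 1/24 = 40/9 minutes.
Total time = 22 + 40/9 = 238/9 minutes.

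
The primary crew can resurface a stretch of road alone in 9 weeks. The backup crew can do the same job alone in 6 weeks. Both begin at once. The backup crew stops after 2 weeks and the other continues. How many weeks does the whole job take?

6 weeks

In the first 2 weeks the combined rate is 5/18, so 5/9 of the job is done, leaving 4/9.
After the backup crew leaves the rate is 1/9 per week; the remaining 4/9 takes 4 weeks.
Total = 2 + 4 = 6 weeks.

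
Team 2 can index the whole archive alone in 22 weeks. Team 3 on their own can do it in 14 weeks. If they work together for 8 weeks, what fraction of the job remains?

5/77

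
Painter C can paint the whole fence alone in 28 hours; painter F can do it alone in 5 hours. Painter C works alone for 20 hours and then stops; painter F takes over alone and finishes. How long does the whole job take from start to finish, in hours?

In 20 hours painter C does 20/28 = 5/7 of the job, leaving 2/7.
Painter F works at 1/5 per hour, so finishing takes 2/7 ÷ 1/5 = 10/7 hours.
Total time = 20 + 10/7 = 150/7 hours.

150/7 hours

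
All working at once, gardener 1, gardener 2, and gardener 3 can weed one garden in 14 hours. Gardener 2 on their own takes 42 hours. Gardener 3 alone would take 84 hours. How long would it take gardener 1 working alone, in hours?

28 hours

Combined rate is 1/14 per hour.
Known contribution: 1/42 + 1/84 = (2 + 1)/84 = 3/84 = 1/28 per hour.
So gardener 1's rate is 1/14 − 1/28 = 1/28, meaning 28 hours alone.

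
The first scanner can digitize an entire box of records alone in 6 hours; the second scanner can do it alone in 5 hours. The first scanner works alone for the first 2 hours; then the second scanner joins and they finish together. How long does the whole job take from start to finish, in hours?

In 2 hours the first scanner does 2/6 = 1/3 of the job, leaving 2/3.
The first scanner and the second scanner together work at 11/30 per hour, so finishing takes 2/3 ÷ 11/30 = 20/11 hours.
Total time = 2 + 20/11 = 42/11 hours.

42/11 hours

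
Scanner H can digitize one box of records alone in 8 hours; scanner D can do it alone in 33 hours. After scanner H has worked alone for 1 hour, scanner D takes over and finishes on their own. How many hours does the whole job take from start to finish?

239/8 hours

In 1 hour scanner H does 1/8 of the job, leaving 7/8.
Scanner D works at 1/33 per hour, so finishing takes 7/8 ÷ 1/33 = 231/8 hours.
Total time = 1 + 231/8 = 239/8 hours.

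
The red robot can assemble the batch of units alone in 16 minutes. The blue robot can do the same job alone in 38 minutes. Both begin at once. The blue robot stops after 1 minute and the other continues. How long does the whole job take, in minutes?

In the first 1 minute the combined rate is 27/304, so 27/304 of the job is done, leaving 277/304.
After the blue robot leaves the rate is 1/16 per minute; the remaining 277/304 takes 277/19 minutes.
Total = 1 + 277/19 = 296/19 minutes.

296/19 minutes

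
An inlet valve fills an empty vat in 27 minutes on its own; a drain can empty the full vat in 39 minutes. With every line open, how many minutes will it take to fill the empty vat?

Net rate = 1/27 − 1/39 = (13 − 9)/351 = 4/351 per minute.
Filling time = 1 ÷ (4/351) = 351/4 minutes.

351/4 minutes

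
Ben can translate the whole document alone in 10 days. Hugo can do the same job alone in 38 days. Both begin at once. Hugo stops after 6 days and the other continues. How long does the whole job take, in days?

In the first 6 days the combined rate is 12/95, so 72/95 of the job is done, leaving 23/95.
After Hugo leaves the rate is 1/10 per day; the remaining 23/95 takes 46/19 days.
Total = 6 + 46/19 = 160/19 days.

160/19 days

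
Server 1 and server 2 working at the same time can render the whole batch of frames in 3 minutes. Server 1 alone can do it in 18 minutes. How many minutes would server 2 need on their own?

Combined rate is 1/3 per minute.
Known contribution: 1/18 per minute.
So server 2's rate is 1/3 − 1/18 = 5/18, meaning 18/5 minutes alone.

18/5 minutes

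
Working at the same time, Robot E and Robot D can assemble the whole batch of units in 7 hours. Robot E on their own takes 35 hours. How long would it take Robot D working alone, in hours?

Combined rate is 1/7 per hour.
Known contribution: 1/35 per hour.
So Robot D's rate is 1/7 − 1/35 = 4/35, meaning 35/4 hours alone.

35/4 hours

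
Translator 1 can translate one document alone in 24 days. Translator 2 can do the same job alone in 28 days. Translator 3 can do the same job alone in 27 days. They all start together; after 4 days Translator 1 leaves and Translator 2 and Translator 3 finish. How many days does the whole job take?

126/11 days

In the first 4 days the combined rate is 173/1512, so 173/378 of the job is done, leaving 205/378.
After Translator 1 leaves the rate is 55/756 per day; the remaining 205/378 takes 82/11 days.
Total = 4 + 82/11 = 126/11 days.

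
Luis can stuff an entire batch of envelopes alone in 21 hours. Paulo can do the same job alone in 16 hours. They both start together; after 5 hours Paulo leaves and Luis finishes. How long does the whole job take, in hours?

231/16 hours

In the first 5 hours the combined rate is 37/336, so 185/336 of the job is done, leaving 151/336.
After Paulo leaves the rate is 1/21 per hour; the remaining 151/336 takes 151/16 hours.
Total = 5 + 151/16 = 231/16 hours.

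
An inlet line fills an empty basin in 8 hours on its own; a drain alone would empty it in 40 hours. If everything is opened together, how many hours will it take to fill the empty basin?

10 hours

Net rate = 1/8 − 1/40 = (5 − 1)/40 = 4/40 = 1/10 per hour.
Filling time = 1 ÷ (1/10) = 10 hours.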